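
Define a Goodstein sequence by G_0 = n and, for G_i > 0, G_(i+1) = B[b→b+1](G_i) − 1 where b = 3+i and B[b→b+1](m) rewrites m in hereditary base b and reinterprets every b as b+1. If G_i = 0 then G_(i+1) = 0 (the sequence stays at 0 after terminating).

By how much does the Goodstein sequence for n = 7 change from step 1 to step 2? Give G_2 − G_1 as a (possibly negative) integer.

1

(0) 7|_3 = 2·3 + 1 ↦ 2·4 + 1|_4 = 9 ⇒ 8
(1) 8|_4 = 2·4 ↦ 2·5|_5 = 10 ⇒ 9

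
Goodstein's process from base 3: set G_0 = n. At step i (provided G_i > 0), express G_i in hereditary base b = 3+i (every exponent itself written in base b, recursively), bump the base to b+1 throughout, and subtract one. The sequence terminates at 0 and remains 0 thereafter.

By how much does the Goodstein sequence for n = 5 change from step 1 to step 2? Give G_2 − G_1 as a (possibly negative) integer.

0

(0) 5|_3 = 3 + 2 ↦ 4 + 2|_4 = 6 ⇒ 5
(1) 5|_4 = 4 + 1 ↦ 5 + 1|_5 = 6 ⇒ 5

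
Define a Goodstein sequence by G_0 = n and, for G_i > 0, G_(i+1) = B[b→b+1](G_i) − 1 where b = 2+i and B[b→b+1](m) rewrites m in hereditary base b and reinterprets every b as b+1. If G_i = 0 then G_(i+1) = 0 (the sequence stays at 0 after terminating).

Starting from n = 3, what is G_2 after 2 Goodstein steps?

3

i=0: 3 = 2 + 1 (b=2); 2→3: 3 + 1 = 4; 4−1 = 3
i=1: 3 = 3 (b=3); 3→4: 4 = 4; 4−1 = 3
i=2: 3 = 3 (b=4); 4→5: 3 = 3; 3−1 = 2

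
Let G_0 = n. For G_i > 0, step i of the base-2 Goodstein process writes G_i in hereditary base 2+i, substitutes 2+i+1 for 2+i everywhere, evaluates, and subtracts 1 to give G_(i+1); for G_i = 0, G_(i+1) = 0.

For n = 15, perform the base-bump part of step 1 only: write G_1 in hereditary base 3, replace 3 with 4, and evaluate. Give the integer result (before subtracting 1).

(0) 15|_2 = 2^(2 + 1) + 2^2 + 2 + 1 ↦ 3^(3 + 1) + 3^3 + 3 + 1|_3 = 112 ⇒ 111
(1) 111|_3 = 3^(3 + 1) + 3^3 + 3 ↦ 4^(4 + 1) + 4^4 + 4|_4 = 1284 ⇒ 1283

1284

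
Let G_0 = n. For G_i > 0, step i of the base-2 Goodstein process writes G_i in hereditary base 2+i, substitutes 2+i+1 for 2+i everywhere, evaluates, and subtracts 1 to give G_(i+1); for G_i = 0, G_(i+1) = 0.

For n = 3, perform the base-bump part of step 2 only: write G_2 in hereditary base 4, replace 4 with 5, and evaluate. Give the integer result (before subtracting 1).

(0) 3|_2 = 2 + 1 ↦ 3 + 1|_3 = 4 ⇒ 3
(1) 3|_3 = 3 ↦ 4|_4 = 4 ⇒ 3
(2) 3|_4 = 3 ↦ 3|_5 = 3 ⇒ 2

3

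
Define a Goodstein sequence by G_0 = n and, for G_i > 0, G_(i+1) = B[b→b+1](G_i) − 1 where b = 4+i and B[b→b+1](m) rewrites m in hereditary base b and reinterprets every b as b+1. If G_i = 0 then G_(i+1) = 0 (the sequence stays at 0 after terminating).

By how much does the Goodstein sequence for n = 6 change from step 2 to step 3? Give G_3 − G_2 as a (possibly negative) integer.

0

(0) 6|_4 = 4 + 2 ↦ 5 + 2|_5 = 7 ⇒ 6
(1) 6|_5 = 5 + 1 ↦ 6 + 1|_6 = 7 ⇒ 6
(2) 6|_6 = 6 ↦ 7|_7 = 7 ⇒ 6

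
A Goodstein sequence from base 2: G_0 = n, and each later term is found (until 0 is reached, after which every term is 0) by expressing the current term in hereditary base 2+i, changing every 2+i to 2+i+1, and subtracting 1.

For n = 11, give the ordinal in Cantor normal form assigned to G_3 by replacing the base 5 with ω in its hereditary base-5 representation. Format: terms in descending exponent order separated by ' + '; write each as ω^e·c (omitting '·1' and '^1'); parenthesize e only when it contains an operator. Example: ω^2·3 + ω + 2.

(0) 11|_2 = 2^(2 + 1) + 2 + 1 ↦ 3^(3 + 1) + 3 + 1|_3 = 85 ⇒ 84
(1) 84|_3 = 3^(3 + 1) + 3 ↦ 4^(4 + 1) + 4|_4 = 1028 ⇒ 1027
(2) 1027|_4 = 4^(4 + 1) + 3 ↦ 5^(5 + 1) + 3|_5 = 15628 ⇒ 15627
(3) 15627|_5 = 5^(5 + 1) + 2 ↦ 6^(6 + 1) + 2|_6 = 279938 ⇒ 279937

ω^(ω + 1) + 2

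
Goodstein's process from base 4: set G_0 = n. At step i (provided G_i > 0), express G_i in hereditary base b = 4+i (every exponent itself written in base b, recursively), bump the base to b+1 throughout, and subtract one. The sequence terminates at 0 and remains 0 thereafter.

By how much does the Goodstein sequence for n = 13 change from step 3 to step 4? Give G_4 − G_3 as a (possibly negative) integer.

step 0: 13 = 3·4 + 1; sub 5 for 4: 3·5 + 1; = 16; G_1 = 16−1 = 15
step 1: 15 = 3·5; sub 6 for 5: 3·6; = 18; G_2 = 18−1 = 17
step 2: 17 = 2·6 + 5; sub 7 for 6: 2·7 + 5; = 19; G_3 = 19−1 = 18
step 3: 18 = 2·7 + 4; sub 8 for 7: 2·8 + 4; = 20; G_4 = 20−1 = 19

1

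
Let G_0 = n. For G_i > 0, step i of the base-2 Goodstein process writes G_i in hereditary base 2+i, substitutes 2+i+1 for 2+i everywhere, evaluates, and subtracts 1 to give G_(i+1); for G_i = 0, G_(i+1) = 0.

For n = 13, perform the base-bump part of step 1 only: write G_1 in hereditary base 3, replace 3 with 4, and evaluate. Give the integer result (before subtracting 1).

1280

13 —HB2→ 2^(2 + 1) + 2^2 + 1 —bump→ 3^(3 + 1) + 3^3 + 1 = 109 —(−1)→ 108
108 —HB3→ 3^(3 + 1) + 3^3 —bump→ 4^(4 + 1) + 4^4 = 1280 —(−1)→ 1279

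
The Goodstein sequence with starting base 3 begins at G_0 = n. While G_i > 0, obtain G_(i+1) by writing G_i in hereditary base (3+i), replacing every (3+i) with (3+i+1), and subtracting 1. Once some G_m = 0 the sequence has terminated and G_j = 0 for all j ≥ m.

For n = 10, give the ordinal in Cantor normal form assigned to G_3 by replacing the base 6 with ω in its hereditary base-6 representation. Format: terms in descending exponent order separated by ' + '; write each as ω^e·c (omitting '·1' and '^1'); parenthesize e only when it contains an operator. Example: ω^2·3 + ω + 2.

ω·4 + 3

(0) 10|_3 = 3^2 + 1 ↦ 4^2 + 1|_4 = 17 ⇒ 16
(1) 16|_4 = 4^2 ↦ 5^2|_5 = 25 ⇒ 24
(2) 24|_5 = 4·5 + 4 ↦ 4·6 + 4|_6 = 28 ⇒ 27
(3) 27|_6 = 4·6 + 3 ↦ 4·7 + 3|_7 = 31 ⇒ 30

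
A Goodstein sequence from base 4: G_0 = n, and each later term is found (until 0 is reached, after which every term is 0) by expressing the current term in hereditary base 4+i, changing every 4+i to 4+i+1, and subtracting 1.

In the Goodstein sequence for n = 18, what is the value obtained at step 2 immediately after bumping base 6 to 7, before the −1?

step 0: 18 = 4^2 + 2; sub 5 for 4: 5^2 + 2; = 27; G_1 = 27−1 = 26
step 1: 26 = 5^2 + 1; sub 6 for 5: 6^2 + 1; = 37; G_2 = 37−1 = 36
step 2: 36 = 6^2; sub 7 for 6: 7^2; = 49; G_3 = 49−1 = 48

49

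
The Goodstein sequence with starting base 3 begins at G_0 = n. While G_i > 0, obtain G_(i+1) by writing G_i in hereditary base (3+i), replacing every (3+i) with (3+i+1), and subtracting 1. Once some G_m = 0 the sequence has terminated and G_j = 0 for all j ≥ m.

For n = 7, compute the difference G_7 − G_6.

(0) 7|_3 = 2·3 + 1 ↦ 2·4 + 1|_4 = 9 ⇒ 8
(1) 8|_4 = 2·4 ↦ 2·5|_5 = 10 ⇒ 9
(2) 9|_5 = 5 + 4 ↦ 6 + 4|_6 = 10 ⇒ 9
(3) 9|_6 = 6 + 3 ↦ 7 + 3|_7 = 10 ⇒ 9
(4) 9|_7 = 7 + 2 ↦ 8 + 2|_8 = 10 ⇒ 9
(5) 9|_8 = 8 + 1 ↦ 9 + 1|_9 = 10 ⇒ 9
(6) 9|_9 = 9 ↦ 10|_10 = 10 ⇒ 9

0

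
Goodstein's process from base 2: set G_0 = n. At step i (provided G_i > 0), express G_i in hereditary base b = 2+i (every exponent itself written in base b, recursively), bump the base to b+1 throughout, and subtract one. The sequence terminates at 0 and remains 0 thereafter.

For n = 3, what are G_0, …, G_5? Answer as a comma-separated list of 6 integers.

3, 3, 3, 2, 1, 0

3 —HB2→ 2 + 1 —bump→ 3 + 1 = 4 —(−1)→ 3
3 —HB3→ 3 —bump→ 4 = 4 —(−1)→ 3
3 —HB4→ 3 —bump→ 3 = 3 —(−1)→ 2
2 —HB5→ 2 —bump→ 2 = 2 —(−1)→ 1
1 —HB6→ 1 —bump→ 1 = 1 —(−1)→ 0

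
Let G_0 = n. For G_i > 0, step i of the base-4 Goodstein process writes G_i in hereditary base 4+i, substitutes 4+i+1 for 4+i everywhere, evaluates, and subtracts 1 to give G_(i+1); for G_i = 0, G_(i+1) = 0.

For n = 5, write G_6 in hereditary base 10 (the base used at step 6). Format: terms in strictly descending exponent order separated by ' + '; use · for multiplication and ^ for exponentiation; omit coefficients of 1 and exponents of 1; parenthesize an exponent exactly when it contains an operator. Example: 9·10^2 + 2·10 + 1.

1

G_0 = 5. HB_4(5) = 4 + 1. Bump = 6. G_1 = 5.
G_1 = 5. HB_5(5) = 5. Bump = 6. G_2 = 5.
G_2 = 5. HB_6(5) = 5. Bump = 5. G_3 = 4.
G_3 = 4. HB_7(4) = 4. Bump = 4. G_4 = 3.
G_4 = 3. HB_8(3) = 3. Bump = 3. G_5 = 2.
G_5 = 2. HB_9(2) = 2. Bump = 2. G_6 = 1.
G_6 = 1. HB_10(1) = 1. Bump = 1. G_7 = 0.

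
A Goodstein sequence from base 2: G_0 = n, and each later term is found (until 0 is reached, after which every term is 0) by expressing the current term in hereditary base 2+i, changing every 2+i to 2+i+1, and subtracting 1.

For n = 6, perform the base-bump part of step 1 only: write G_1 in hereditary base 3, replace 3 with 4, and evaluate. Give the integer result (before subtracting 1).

258

G_0=6  [base 2] 2^2 + 2  →[2↦3]→  3^3 + 3 = 30  −1 ⇒ G_1=29
G_1=29  [base 3] 3^3 + 2  →[3↦4]→  4^4 + 2 = 258  −1 ⇒ G_2=257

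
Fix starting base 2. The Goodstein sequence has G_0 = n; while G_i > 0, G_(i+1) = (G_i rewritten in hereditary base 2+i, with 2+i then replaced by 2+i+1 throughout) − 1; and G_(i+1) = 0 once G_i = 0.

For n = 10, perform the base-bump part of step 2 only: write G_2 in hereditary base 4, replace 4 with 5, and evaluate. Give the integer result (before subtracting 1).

[0] 10 ≡ 2^(2 + 1) + 2 (base 2). Lift 3: 84. −1: 83.
[1] 83 ≡ 3^(3 + 1) + 2 (base 3). Lift 4: 1026. −1: 1025.

15626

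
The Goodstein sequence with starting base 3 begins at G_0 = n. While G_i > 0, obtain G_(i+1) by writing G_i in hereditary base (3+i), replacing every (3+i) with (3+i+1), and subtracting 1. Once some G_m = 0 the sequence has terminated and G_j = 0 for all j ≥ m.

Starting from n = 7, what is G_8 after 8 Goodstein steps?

8

7 —HB3→ 2·3 + 1 —bump→ 2·4 + 1 = 9 —(−1)→ 8
8 —HB4→ 2·4 —bump→ 2·5 = 10 —(−1)→ 9
9 —HB5→ 5 + 4 —bump→ 6 + 4 = 10 —(−1)→ 9
9 —HB6→ 6 + 3 —bump→ 7 + 3 = 10 —(−1)→ 9
9 —HB7→ 7 + 2 —bump→ 8 + 2 = 10 —(−1)→ 9
9 —HB8→ 8 + 1 —bump→ 9 + 1 = 10 —(−1)→ 9
9 —HB9→ 9 —bump→ 10 = 10 —(−1)→ 9
9 —HB10→ 9 —bump→ 9 = 9 —(−1)→ 8
8 —HB11→ 8 —bump→ 8 = 8 —(−1)→ 7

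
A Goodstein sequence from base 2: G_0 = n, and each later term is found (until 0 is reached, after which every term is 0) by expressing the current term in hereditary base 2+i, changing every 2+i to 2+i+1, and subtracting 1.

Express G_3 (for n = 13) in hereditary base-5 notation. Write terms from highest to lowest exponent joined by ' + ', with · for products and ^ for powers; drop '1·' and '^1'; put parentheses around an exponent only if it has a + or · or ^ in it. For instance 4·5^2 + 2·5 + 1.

5^(5 + 1) + 3·5^3 + 3·5^2 + 3·5 + 2

i=0: 13 = 2^(2 + 1) + 2^2 + 1 (b=2); 2→3: 3^(3 + 1) + 3^3 + 1 = 109; 109−1 = 108
i=1: 108 = 3^(3 + 1) + 3^3 (b=3); 3→4: 4^(4 + 1) + 4^4 = 1280; 1280−1 = 1279
i=2: 1279 = 4^(4 + 1) + 3·4^3 + 3·4^2 + 3·4 + 3 (b=4); 4→5: 5^(5 + 1) + 3·5^3 + 3·5^2 + 3·5 + 3 = 16093; 16093−1 = 16092
i=3: 16092 = 5^(5 + 1) + 3·5^3 + 3·5^2 + 3·5 + 2 (b=5); 5→6: 6^(6 + 1) + 3·6^3 + 3·6^2 + 3·6 + 2 = 280712; 280712−1 = 280711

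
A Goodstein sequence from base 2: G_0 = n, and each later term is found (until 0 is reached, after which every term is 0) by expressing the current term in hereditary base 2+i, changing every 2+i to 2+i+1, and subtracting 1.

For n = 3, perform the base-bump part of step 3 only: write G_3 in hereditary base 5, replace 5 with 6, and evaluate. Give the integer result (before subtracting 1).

2

i=0: 3 = 2 + 1 (b=2); 2→3: 3 + 1 = 4; 4−1 = 3
i=1: 3 = 3 (b=3); 3→4: 4 = 4; 4−1 = 3
i=2: 3 = 3 (b=4); 4→5: 3 = 3; 3−1 = 2
i=3: 2 = 2 (b=5); 5→6: 2 = 2; 2−1 = 1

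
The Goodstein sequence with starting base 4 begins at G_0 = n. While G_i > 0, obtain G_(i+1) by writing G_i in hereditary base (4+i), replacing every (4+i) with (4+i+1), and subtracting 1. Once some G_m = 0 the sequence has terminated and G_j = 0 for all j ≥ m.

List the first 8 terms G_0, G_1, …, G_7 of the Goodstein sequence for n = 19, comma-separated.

base 4: 19 = 4^2 + 3; at 5: 5^2 + 3 = 28; next = 27
base 5: 27 = 5^2 + 2; at 6: 6^2 + 2 = 38; next = 37
base 6: 37 = 6^2 + 1; at 7: 7^2 + 1 = 50; next = 49
base 7: 49 = 7^2; at 8: 8^2 = 64; next = 63
base 8: 63 = 7·8 + 7; at 9: 7·9 + 7 = 70; next = 69
base 9: 69 = 7·9 + 6; at 10: 7·10 + 6 = 76; next = 75
base 10: 75 = 7·10 + 5; at 11: 7·11 + 5 = 82; next = 81

19, 27, 37, 49, 63, 69, 75, 81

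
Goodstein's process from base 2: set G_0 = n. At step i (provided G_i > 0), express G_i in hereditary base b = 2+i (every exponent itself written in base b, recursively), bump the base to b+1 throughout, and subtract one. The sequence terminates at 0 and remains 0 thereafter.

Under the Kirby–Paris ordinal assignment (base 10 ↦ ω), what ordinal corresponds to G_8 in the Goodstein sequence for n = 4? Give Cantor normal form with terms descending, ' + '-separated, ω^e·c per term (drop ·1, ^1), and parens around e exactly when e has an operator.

base 2: 4 = 2^2; at 3: 3^3 = 27; next = 26
base 3: 26 = 2·3^2 + 2·3 + 2; at 4: 2·4^2 + 2·4 + 2 = 42; next = 41
base 4: 41 = 2·4^2 + 2·4 + 1; at 5: 2·5^2 + 2·5 + 1 = 61; next = 60
base 5: 60 = 2·5^2 + 2·5; at 6: 2·6^2 + 2·6 = 84; next = 83
base 6: 83 = 2·6^2 + 6 + 5; at 7: 2·7^2 + 7 + 5 = 110; next = 109
base 7: 109 = 2·7^2 + 7 + 4; at 8: 2·8^2 + 8 + 4 = 140; next = 139
base 8: 139 = 2·8^2 + 8 + 3; at 9: 2·9^2 + 9 + 3 = 174; next = 173
base 9: 173 = 2·9^2 + 9 + 2; at 10: 2·10^2 + 10 + 2 = 212; next = 211
base 10: 211 = 2·10^2 + 10 + 1; at 11: 2·11^2 + 11 + 1 = 254; next = 253

ω^2·2 + ω + 1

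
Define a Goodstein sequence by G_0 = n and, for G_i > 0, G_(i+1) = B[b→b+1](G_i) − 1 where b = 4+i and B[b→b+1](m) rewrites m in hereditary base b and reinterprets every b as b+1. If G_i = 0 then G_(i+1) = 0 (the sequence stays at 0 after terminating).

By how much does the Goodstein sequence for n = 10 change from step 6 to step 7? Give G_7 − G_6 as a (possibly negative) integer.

0

(0) 10|_4 = 2·4 + 2 ↦ 2·5 + 2|_5 = 12 ⇒ 11
(1) 11|_5 = 2·5 + 1 ↦ 2·6 + 1|_6 = 13 ⇒ 12
(2) 12|_6 = 2·6 ↦ 2·7|_7 = 14 ⇒ 13
(3) 13|_7 = 7 + 6 ↦ 8 + 6|_8 = 14 ⇒ 13
(4) 13|_8 = 8 + 5 ↦ 9 + 5|_9 = 14 ⇒ 13
(5) 13|_9 = 9 + 4 ↦ 10 + 4|_10 = 14 ⇒ 13
(6) 13|_10 = 10 + 3 ↦ 11 + 3|_11 = 14 ⇒ 13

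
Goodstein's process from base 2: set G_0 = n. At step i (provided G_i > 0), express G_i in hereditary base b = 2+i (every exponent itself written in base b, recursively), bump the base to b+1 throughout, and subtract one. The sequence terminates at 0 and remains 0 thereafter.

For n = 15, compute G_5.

6588344

15 —HB2→ 2^(2 + 1) + 2^2 + 2 + 1 —bump→ 3^(3 + 1) + 3^3 + 3 + 1 = 112 —(−1)→ 111
111 —HB3→ 3^(3 + 1) + 3^3 + 3 —bump→ 4^(4 + 1) + 4^4 + 4 = 1284 —(−1)→ 1283
1283 —HB4→ 4^(4 + 1) + 4^4 + 3 —bump→ 5^(5 + 1) + 5^5 + 3 = 18753 —(−1)→ 18752
18752 —HB5→ 5^(5 + 1) + 5^5 + 2 —bump→ 6^(6 + 1) + 6^6 + 2 = 326594 —(−1)→ 326593
326593 —HB6→ 6^(6 + 1) + 6^6 + 1 —bump→ 7^(7 + 1) + 7^7 + 1 = 6588345 —(−1)→ 6588344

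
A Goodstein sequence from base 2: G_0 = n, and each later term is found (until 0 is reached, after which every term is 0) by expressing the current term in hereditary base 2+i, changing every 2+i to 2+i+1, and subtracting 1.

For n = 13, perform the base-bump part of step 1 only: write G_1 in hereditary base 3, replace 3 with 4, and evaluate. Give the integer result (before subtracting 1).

1280

[0] 13 ≡ 2^(2 + 1) + 2^2 + 1 (base 2). Lift 3: 109. −1: 108.
[1] 108 ≡ 3^(3 + 1) + 3^3 (base 3). Lift 4: 1280. −1: 1279.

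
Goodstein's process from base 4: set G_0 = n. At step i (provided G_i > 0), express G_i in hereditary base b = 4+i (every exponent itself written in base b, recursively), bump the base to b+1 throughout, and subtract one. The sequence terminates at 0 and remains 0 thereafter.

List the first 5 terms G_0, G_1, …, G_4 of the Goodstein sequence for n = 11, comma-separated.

11, 12, 13, 14, 15

base 4: 11 = 2·4 + 3; at 5: 2·5 + 3 = 13; next = 12
base 5: 12 = 2·5 + 2; at 6: 2·6 + 2 = 14; next = 13
base 6: 13 = 2·6 + 1; at 7: 2·7 + 1 = 15; next = 14
base 7: 14 = 2·7; at 8: 2·8 = 16; next = 15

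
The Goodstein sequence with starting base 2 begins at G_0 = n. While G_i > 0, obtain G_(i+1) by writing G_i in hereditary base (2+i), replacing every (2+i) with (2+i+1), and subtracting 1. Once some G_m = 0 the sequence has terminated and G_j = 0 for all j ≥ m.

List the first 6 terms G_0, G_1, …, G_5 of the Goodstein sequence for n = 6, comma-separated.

step 0: 6 = 2^2 + 2; sub 3 for 2: 3^3 + 3; = 30; G_1 = 30−1 = 29
step 1: 29 = 3^3 + 2; sub 4 for 3: 4^4 + 2; = 258; G_2 = 258−1 = 257
step 2: 257 = 4^4 + 1; sub 5 for 4: 5^5 + 1; = 3126; G_3 = 3126−1 = 3125
step 3: 3125 = 5^5; sub 6 for 5: 6^6; = 46656; G_4 = 46656−1 = 46655
step 4: 46655 = 5·6^5 + 5·6^4 + 5·6^3 + 5·6^2 + 5·6 + 5; sub 7 for 6: 5·7^5 + 5·7^4 + 5·7^3 + 5·7^2 + 5·7 + 5; = 98040; G_5 = 98040−1 = 98039

6, 29, 257, 3125, 46655, 98039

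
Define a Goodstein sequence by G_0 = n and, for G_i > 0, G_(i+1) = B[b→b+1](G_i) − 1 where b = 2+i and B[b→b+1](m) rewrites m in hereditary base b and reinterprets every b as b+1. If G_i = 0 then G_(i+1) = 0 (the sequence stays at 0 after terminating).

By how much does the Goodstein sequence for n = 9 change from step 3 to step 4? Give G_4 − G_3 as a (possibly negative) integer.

130901

9 —HB2→ 2^(2 + 1) + 1 —bump→ 3^(3 + 1) + 1 = 82 —(−1)→ 81
81 —HB3→ 3^(3 + 1) —bump→ 4^(4 + 1) = 1024 —(−1)→ 1023
1023 —HB4→ 3·4^4 + 3·4^3 + 3·4^2 + 3·4 + 3 —bump→ 3·5^5 + 3·5^3 + 3·5^2 + 3·5 + 3 = 9843 —(−1)→ 9842
9842 —HB5→ 3·5^5 + 3·5^3 + 3·5^2 + 3·5 + 2 —bump→ 3·6^6 + 3·6^3 + 3·6^2 + 3·6 + 2 = 140744 —(−1)→ 140743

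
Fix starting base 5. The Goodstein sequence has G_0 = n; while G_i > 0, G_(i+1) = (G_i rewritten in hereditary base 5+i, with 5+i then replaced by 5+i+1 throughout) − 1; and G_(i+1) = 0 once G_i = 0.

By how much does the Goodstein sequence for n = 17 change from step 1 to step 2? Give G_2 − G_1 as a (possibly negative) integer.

17 —HB5→ 3·5 + 2 —bump→ 3·6 + 2 = 20 —(−1)→ 19
19 —HB6→ 3·6 + 1 —bump→ 3·7 + 1 = 22 —(−1)→ 21

2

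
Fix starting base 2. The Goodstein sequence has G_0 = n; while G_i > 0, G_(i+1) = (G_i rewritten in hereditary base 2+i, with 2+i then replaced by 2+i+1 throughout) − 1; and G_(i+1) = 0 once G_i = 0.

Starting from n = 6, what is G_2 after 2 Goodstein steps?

(0) 6|_2 = 2^2 + 2 ↦ 3^3 + 3|_3 = 30 ⇒ 29
(1) 29|_3 = 3^3 + 2 ↦ 4^4 + 2|_4 = 258 ⇒ 257

257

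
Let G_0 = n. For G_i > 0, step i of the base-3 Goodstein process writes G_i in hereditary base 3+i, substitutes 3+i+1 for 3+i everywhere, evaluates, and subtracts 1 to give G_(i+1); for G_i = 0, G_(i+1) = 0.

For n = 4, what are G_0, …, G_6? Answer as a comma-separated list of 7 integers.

4, 4, 4, 3, 2, 1, 0

step 0: 4 = 3 + 1; sub 4 for 3: 4 + 1; = 5; G_1 = 5−1 = 4
step 1: 4 = 4; sub 5 for 4: 5; = 5; G_2 = 5−1 = 4
step 2: 4 = 4; sub 6 for 5: 4; = 4; G_3 = 4−1 = 3
step 3: 3 = 3; sub 7 for 6: 3; = 3; G_4 = 3−1 = 2
step 4: 2 = 2; sub 8 for 7: 2; = 2; G_5 = 2−1 = 1
step 5: 1 = 1; sub 9 for 8: 1; = 1; G_6 = 1−1 = 0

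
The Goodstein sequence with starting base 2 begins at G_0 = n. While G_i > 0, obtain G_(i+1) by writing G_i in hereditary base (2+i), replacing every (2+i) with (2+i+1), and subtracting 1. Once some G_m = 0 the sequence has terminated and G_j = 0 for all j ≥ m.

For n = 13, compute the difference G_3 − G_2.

14813

i=0: 13 = 2^(2 + 1) + 2^2 + 1 (b=2); 2→3: 3^(3 + 1) + 3^3 + 1 = 109; 109−1 = 108
i=1: 108 = 3^(3 + 1) + 3^3 (b=3); 3→4: 4^(4 + 1) + 4^4 = 1280; 1280−1 = 1279
i=2: 1279 = 4^(4 + 1) + 3·4^3 + 3·4^2 + 3·4 + 3 (b=4); 4→5: 5^(5 + 1) + 3·5^3 + 3·5^2 + 3·5 + 3 = 16093; 16093−1 = 16092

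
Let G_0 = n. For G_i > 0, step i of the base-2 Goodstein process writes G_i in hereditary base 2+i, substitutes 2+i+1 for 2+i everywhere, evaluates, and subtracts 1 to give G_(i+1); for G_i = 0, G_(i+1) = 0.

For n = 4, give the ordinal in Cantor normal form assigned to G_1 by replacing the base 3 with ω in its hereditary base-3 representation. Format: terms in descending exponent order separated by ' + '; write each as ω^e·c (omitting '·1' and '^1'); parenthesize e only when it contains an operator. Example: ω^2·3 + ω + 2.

ω^2·2 + ω·2 + 2

(0) 4|_2 = 2^2 ↦ 3^3|_3 = 27 ⇒ 26
(1) 26|_3 = 2·3^2 + 2·3 + 2 ↦ 2·4^2 + 2·4 + 2|_4 = 42 ⇒ 41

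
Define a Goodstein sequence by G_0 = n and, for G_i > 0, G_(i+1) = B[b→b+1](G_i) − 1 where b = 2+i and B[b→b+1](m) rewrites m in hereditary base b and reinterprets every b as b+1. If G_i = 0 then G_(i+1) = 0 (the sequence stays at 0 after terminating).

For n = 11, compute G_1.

step 0: 11 = 2^(2 + 1) + 2 + 1; sub 3 for 2: 3^(3 + 1) + 3 + 1; = 85; G_1 = 85−1 = 84
step 1: 84 = 3^(3 + 1) + 3; sub 4 for 3: 4^(4 + 1) + 4; = 1028; G_2 = 1028−1 = 1027

84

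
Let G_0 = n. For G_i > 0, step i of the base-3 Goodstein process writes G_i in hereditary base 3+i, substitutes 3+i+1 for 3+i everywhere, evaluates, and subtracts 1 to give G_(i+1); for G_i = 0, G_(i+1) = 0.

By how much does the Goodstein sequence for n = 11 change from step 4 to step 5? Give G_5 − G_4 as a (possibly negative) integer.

4

step 0: 11 = 3^2 + 2; sub 4 for 3: 4^2 + 2; = 18; G_1 = 18−1 = 17
step 1: 17 = 4^2 + 1; sub 5 for 4: 5^2 + 1; = 26; G_2 = 26−1 = 25
step 2: 25 = 5^2; sub 6 for 5: 6^2; = 36; G_3 = 36−1 = 35
step 3: 35 = 5·6 + 5; sub 7 for 6: 5·7 + 5; = 40; G_4 = 40−1 = 39
step 4: 39 = 5·7 + 4; sub 8 for 7: 5·8 + 4; = 44; G_5 = 44−1 = 43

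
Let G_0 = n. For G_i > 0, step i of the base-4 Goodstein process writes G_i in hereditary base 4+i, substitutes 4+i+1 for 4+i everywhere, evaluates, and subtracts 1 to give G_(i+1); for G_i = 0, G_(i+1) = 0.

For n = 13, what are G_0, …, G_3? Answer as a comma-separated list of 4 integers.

13, 15, 17, 18

G_0 = 13. HB_4(13) = 3·4 + 1. Bump = 16. G_1 = 15.
G_1 = 15. HB_5(15) = 3·5. Bump = 18. G_2 = 17.
G_2 = 17. HB_6(17) = 2·6 + 5. Bump = 19. G_3 = 18.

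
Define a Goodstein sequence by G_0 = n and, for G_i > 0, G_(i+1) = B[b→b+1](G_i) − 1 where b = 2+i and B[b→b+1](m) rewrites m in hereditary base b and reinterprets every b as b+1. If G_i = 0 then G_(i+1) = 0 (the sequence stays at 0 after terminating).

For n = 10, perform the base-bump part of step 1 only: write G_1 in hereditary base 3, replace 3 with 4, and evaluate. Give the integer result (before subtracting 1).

1026

(0) 10|_2 = 2^(2 + 1) + 2 ↦ 3^(3 + 1) + 3|_3 = 84 ⇒ 83
(1) 83|_3 = 3^(3 + 1) + 2 ↦ 4^(4 + 1) + 2|_4 = 1026 ⇒ 1025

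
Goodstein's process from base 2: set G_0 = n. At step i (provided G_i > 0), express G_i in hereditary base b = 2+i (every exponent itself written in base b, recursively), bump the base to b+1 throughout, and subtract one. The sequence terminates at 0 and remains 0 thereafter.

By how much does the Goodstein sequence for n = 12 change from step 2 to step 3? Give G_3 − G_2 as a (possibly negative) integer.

14620

G_0 = 12. HB_2(12) = 2^(2 + 1) + 2^2. Bump = 108. G_1 = 107.
G_1 = 107. HB_3(107) = 3^(3 + 1) + 2·3^2 + 2·3 + 2. Bump = 1066. G_2 = 1065.
G_2 = 1065. HB_4(1065) = 4^(4 + 1) + 2·4^2 + 2·4 + 1. Bump = 15686. G_3 = 15685.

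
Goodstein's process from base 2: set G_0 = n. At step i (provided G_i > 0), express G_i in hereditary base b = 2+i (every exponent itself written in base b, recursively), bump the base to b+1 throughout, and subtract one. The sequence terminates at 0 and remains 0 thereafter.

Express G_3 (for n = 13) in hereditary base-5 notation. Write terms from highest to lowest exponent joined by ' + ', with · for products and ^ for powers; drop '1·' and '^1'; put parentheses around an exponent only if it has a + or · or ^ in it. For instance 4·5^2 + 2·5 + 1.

5^(5 + 1) + 3·5^3 + 3·5^2 + 3·5 + 2

step 0: 13 = 2^(2 + 1) + 2^2 + 1; sub 3 for 2: 3^(3 + 1) + 3^3 + 1; = 109; G_1 = 109−1 = 108
step 1: 108 = 3^(3 + 1) + 3^3; sub 4 for 3: 4^(4 + 1) + 4^4; = 1280; G_2 = 1280−1 = 1279
step 2: 1279 = 4^(4 + 1) + 3·4^3 + 3·4^2 + 3·4 + 3; sub 5 for 4: 5^(5 + 1) + 3·5^3 + 3·5^2 + 3·5 + 3; = 16093; G_3 = 16093−1 = 16092
step 3: 16092 = 5^(5 + 1) + 3·5^3 + 3·5^2 + 3·5 + 2; sub 6 for 5: 6^(6 + 1) + 3·6^3 + 3·6^2 + 3·6 + 2; = 280712; G_4 = 280712−1 = 280711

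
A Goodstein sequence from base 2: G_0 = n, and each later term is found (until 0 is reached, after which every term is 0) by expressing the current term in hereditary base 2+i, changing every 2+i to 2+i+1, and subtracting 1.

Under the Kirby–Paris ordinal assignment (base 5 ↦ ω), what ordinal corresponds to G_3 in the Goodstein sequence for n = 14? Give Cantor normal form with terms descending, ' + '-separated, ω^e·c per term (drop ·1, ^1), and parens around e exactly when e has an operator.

ω^(ω + 1) + ω^ω

G_0 = 14. HB_2(14) = 2^(2 + 1) + 2^2 + 2. Bump = 111. G_1 = 110.
G_1 = 110. HB_3(110) = 3^(3 + 1) + 3^3 + 2. Bump = 1282. G_2 = 1281.
G_2 = 1281. HB_4(1281) = 4^(4 + 1) + 4^4 + 1. Bump = 18751. G_3 = 18750.
G_3 = 18750. HB_5(18750) = 5^(5 + 1) + 5^5. Bump = 326592. G_4 = 326591.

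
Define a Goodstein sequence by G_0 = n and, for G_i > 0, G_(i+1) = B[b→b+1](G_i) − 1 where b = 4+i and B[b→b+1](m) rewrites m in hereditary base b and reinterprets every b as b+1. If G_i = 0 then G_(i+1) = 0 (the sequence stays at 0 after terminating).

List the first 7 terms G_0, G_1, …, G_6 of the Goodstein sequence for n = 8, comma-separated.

8, 9, 9, 9, 9, 9, 9

(0) 8|_4 = 2·4 ↦ 2·5|_5 = 10 ⇒ 9
(1) 9|_5 = 5 + 4 ↦ 6 + 4|_6 = 10 ⇒ 9
(2) 9|_6 = 6 + 3 ↦ 7 + 3|_7 = 10 ⇒ 9
(3) 9|_7 = 7 + 2 ↦ 8 + 2|_8 = 10 ⇒ 9
(4) 9|_8 = 8 + 1 ↦ 9 + 1|_9 = 10 ⇒ 9
(5) 9|_9 = 9 ↦ 10|_10 = 10 ⇒ 9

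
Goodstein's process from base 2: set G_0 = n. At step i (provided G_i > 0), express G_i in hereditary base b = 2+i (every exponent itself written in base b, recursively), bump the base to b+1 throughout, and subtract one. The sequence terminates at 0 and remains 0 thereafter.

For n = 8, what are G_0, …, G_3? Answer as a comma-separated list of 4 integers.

8, 80, 553, 6310

G_0=8  [base 2] 2^(2 + 1)  →[2↦3]→  3^(3 + 1) = 81  −1 ⇒ G_1=80
G_1=80  [base 3] 2·3^3 + 2·3^2 + 2·3 + 2  →[3↦4]→  2·4^4 + 2·4^2 + 2·4 + 2 = 554  −1 ⇒ G_2=553
G_2=553  [base 4] 2·4^4 + 2·4^2 + 2·4 + 1  →[4↦5]→  2·5^5 + 2·5^2 + 2·5 + 1 = 6311  −1 ⇒ G_3=6310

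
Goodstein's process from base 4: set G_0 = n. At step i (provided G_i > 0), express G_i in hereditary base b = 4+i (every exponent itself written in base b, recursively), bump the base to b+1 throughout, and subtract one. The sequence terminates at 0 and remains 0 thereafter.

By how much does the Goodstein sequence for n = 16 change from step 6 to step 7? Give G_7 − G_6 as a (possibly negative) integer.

G_0=16  [base 4] 4^2  →[4↦5]→  5^2 = 25  −1 ⇒ G_1=24
G_1=24  [base 5] 4·5 + 4  →[5↦6]→  4·6 + 4 = 28  −1 ⇒ G_2=27
G_2=27  [base 6] 4·6 + 3  →[6↦7]→  4·7 + 3 = 31  −1 ⇒ G_3=30
G_3=30  [base 7] 4·7 + 2  →[7↦8]→  4·8 + 2 = 34  −1 ⇒ G_4=33
G_4=33  [base 8] 4·8 + 1  →[8↦9]→  4·9 + 1 = 37  −1 ⇒ G_5=36
G_5=36  [base 9] 4·9  →[9↦10]→  4·10 = 40  −1 ⇒ G_6=39
G_6=39  [base 10] 3·10 + 9  →[10↦11]→  3·11 + 9 = 42  −1 ⇒ G_7=41

2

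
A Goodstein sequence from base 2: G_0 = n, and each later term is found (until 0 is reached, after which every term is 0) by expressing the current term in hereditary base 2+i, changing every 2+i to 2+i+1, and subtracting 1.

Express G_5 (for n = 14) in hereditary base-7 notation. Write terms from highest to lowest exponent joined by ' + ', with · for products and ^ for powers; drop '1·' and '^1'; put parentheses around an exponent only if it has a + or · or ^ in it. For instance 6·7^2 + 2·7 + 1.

base 2: 14 = 2^(2 + 1) + 2^2 + 2; at 3: 3^(3 + 1) + 3^3 + 3 = 111; next = 110
base 3: 110 = 3^(3 + 1) + 3^3 + 2; at 4: 4^(4 + 1) + 4^4 + 2 = 1282; next = 1281
base 4: 1281 = 4^(4 + 1) + 4^4 + 1; at 5: 5^(5 + 1) + 5^5 + 1 = 18751; next = 18750
base 5: 18750 = 5^(5 + 1) + 5^5; at 6: 6^(6 + 1) + 6^6 = 326592; next = 326591
base 6: 326591 = 6^(6 + 1) + 5·6^5 + 5·6^4 + 5·6^3 + 5·6^2 + 5·6 + 5; at 7: 7^(7 + 1) + 5·7^5 + 5·7^4 + 5·7^3 + 5·7^2 + 5·7 + 5 = 5862841; next = 5862840

7^(7 + 1) + 5·7^5 + 5·7^4 + 5·7^3 + 5·7^2 + 5·7 + 4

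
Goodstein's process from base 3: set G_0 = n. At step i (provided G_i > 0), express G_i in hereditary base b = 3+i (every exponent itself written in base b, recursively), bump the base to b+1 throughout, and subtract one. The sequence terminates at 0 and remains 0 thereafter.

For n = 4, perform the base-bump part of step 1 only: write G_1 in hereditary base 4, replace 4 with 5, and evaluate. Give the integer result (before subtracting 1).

step 0: 4 = 3 + 1; sub 4 for 3: 4 + 1; = 5; G_1 = 5−1 = 4
step 1: 4 = 4; sub 5 for 4: 5; = 5; G_2 = 5−1 = 4

5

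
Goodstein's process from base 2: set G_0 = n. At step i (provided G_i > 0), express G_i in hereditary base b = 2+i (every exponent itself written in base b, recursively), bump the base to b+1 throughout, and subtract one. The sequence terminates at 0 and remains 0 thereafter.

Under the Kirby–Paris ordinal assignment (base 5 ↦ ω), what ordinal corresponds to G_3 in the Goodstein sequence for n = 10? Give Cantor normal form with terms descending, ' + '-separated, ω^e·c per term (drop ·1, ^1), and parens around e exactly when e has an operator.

ω^(ω + 1)

G_0=10  [base 2] 2^(2 + 1) + 2  →[2↦3]→  3^(3 + 1) + 3 = 84  −1 ⇒ G_1=83
G_1=83  [base 3] 3^(3 + 1) + 2  →[3↦4]→  4^(4 + 1) + 2 = 1026  −1 ⇒ G_2=1025
G_2=1025  [base 4] 4^(4 + 1) + 1  →[4↦5]→  5^(5 + 1) + 1 = 15626  −1 ⇒ G_3=15625
G_3=15625  [base 5] 5^(5 + 1)  →[5↦6]→  6^(6 + 1) = 279936  −1 ⇒ G_4=279935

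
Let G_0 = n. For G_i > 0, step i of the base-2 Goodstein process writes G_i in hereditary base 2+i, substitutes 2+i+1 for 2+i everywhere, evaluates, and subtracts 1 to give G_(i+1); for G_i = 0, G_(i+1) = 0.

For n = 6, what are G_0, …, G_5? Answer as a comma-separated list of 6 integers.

i=0: 6 = 2^2 + 2 (b=2); 2→3: 3^3 + 3 = 30; 30−1 = 29
i=1: 29 = 3^3 + 2 (b=3); 3→4: 4^4 + 2 = 258; 258−1 = 257
i=2: 257 = 4^4 + 1 (b=4); 4→5: 5^5 + 1 = 3126; 3126−1 = 3125
i=3: 3125 = 5^5 (b=5); 5→6: 6^6 = 46656; 46656−1 = 46655
i=4: 46655 = 5·6^5 + 5·6^4 + 5·6^3 + 5·6^2 + 5·6 + 5 (b=6); 6→7: 5·7^5 + 5·7^4 + 5·7^3 + 5·7^2 + 5·7 + 5 = 98040; 98040−1 = 98039

6, 29, 257, 3125, 46655, 98039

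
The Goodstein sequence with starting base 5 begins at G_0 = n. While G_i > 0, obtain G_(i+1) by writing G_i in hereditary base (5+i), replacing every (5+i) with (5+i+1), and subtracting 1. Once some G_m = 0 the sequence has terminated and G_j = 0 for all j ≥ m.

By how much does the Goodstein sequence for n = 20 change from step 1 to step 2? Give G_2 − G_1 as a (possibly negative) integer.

step 0: 20 = 4·5; sub 6 for 5: 4·6; = 24; G_1 = 24−1 = 23
step 1: 23 = 3·6 + 5; sub 7 for 6: 3·7 + 5; = 26; G_2 = 26−1 = 25

2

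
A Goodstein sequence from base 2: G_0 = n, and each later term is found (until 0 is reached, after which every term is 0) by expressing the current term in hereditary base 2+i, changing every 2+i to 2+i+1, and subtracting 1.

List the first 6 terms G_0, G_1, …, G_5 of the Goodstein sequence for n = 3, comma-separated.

base 2: 3 = 2 + 1; at 3: 3 + 1 = 4; next = 3
base 3: 3 = 3; at 4: 4 = 4; next = 3
base 4: 3 = 3; at 5: 3 = 3; next = 2
base 5: 2 = 2; at 6: 2 = 2; next = 1
base 6: 1 = 1; at 7: 1 = 1; next = 0

3, 3, 3, 2, 1, 0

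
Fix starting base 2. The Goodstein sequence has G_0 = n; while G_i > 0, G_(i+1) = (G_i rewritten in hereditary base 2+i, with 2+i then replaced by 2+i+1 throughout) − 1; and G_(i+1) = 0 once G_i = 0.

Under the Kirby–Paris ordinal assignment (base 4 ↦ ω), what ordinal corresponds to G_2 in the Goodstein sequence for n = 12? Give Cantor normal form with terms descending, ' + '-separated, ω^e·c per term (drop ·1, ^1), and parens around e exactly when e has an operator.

(0) 12|_2 = 2^(2 + 1) + 2^2 ↦ 3^(3 + 1) + 3^3|_3 = 108 ⇒ 107
(1) 107|_3 = 3^(3 + 1) + 2·3^2 + 2·3 + 2 ↦ 4^(4 + 1) + 2·4^2 + 2·4 + 2|_4 = 1066 ⇒ 1065
(2) 1065|_4 = 4^(4 + 1) + 2·4^2 + 2·4 + 1 ↦ 5^(5 + 1) + 2·5^2 + 2·5 + 1|_5 = 15686 ⇒ 15685

ω^(ω + 1) + ω^2·2 + ω·2 + 1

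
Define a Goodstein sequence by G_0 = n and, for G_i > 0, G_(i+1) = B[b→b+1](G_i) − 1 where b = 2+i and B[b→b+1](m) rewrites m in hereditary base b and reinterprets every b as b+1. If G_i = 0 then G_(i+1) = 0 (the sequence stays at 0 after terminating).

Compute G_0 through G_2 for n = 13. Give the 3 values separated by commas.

step 0: 13 = 2^(2 + 1) + 2^2 + 1; sub 3 for 2: 3^(3 + 1) + 3^3 + 1; = 109; G_1 = 109−1 = 108
step 1: 108 = 3^(3 + 1) + 3^3; sub 4 for 3: 4^(4 + 1) + 4^4; = 1280; G_2 = 1280−1 = 1279

13, 108, 1279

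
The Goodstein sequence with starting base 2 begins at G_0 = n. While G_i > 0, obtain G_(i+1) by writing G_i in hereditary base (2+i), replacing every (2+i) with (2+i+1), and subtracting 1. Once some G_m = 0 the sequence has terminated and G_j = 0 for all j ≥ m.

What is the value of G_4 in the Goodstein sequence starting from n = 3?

3 —HB2→ 2 + 1 —bump→ 3 + 1 = 4 —(−1)→ 3
3 —HB3→ 3 —bump→ 4 = 4 —(−1)→ 3
3 —HB4→ 3 —bump→ 3 = 3 —(−1)→ 2
2 —HB5→ 2 —bump→ 2 = 2 —(−1)→ 1
1 —HB6→ 1 —bump→ 1 = 1 —(−1)→ 0

1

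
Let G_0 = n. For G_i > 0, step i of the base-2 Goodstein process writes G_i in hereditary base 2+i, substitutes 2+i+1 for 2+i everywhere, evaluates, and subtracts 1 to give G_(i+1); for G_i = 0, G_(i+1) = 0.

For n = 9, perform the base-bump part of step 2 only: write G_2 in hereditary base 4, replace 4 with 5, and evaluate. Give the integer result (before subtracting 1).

i=0: 9 = 2^(2 + 1) + 1 (b=2); 2→3: 3^(3 + 1) + 1 = 82; 82−1 = 81
i=1: 81 = 3^(3 + 1) (b=3); 3→4: 4^(4 + 1) = 1024; 1024−1 = 1023
i=2: 1023 = 3·4^4 + 3·4^3 + 3·4^2 + 3·4 + 3 (b=4); 4→5: 3·5^5 + 3·5^3 + 3·5^2 + 3·5 + 3 = 9843; 9843−1 = 9842

9843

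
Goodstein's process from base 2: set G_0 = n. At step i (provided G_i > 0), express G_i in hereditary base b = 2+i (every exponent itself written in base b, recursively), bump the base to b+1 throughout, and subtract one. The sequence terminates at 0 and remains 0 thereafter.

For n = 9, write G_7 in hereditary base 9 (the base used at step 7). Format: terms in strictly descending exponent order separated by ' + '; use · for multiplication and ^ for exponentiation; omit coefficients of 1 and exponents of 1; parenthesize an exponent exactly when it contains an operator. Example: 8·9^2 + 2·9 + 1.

3·9^9 + 3·9^3 + 3·9^2 + 2·9 + 6

G_0 = 9. HB_2(9) = 2^(2 + 1) + 1. Bump = 82. G_1 = 81.
G_1 = 81. HB_3(81) = 3^(3 + 1). Bump = 1024. G_2 = 1023.
G_2 = 1023. HB_4(1023) = 3·4^4 + 3·4^3 + 3·4^2 + 3·4 + 3. Bump = 9843. G_3 = 9842.
G_3 = 9842. HB_5(9842) = 3·5^5 + 3·5^3 + 3·5^2 + 3·5 + 2. Bump = 140744. G_4 = 140743.
G_4 = 140743. HB_6(140743) = 3·6^6 + 3·6^3 + 3·6^2 + 3·6 + 1. Bump = 2471827. G_5 = 2471826.
G_5 = 2471826. HB_7(2471826) = 3·7^7 + 3·7^3 + 3·7^2 + 3·7. Bump = 50333400. G_6 = 50333399.
G_6 = 50333399. HB_8(50333399) = 3·8^8 + 3·8^3 + 3·8^2 + 2·8 + 7. Bump = 1162263922. G_7 = 1162263921.
G_7 = 1162263921. HB_9(1162263921) = 3·9^9 + 3·9^3 + 3·9^2 + 2·9 + 6. Bump = 30000003326. G_8 = 30000003325.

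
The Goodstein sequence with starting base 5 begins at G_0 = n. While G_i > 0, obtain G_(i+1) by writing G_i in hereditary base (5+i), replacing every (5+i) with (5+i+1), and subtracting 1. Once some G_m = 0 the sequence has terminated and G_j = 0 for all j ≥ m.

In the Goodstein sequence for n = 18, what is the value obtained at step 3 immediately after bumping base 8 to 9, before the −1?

G_0 = 18. HB_5(18) = 3·5 + 3. Bump = 21. G_1 = 20.
G_1 = 20. HB_6(20) = 3·6 + 2. Bump = 23. G_2 = 22.
G_2 = 22. HB_7(22) = 3·7 + 1. Bump = 25. G_3 = 24.
G_3 = 24. HB_8(24) = 3·8. Bump = 27. G_4 = 26.

27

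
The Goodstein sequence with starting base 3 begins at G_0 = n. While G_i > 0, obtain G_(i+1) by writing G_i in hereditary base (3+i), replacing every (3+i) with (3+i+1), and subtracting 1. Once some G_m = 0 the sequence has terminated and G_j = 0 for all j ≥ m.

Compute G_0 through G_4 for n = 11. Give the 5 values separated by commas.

11, 17, 25, 35, 39

step 0: 11 = 3^2 + 2; sub 4 for 3: 4^2 + 2; = 18; G_1 = 18−1 = 17
step 1: 17 = 4^2 + 1; sub 5 for 4: 5^2 + 1; = 26; G_2 = 26−1 = 25
step 2: 25 = 5^2; sub 6 for 5: 6^2; = 36; G_3 = 36−1 = 35
step 3: 35 = 5·6 + 5; sub 7 for 6: 5·7 + 5; = 40; G_4 = 40−1 = 39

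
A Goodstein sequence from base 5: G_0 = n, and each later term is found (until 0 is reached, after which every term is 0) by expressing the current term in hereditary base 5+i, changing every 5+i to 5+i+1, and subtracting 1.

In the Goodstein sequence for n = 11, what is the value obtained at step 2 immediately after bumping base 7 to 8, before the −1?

14

(0) 11|_5 = 2·5 + 1 ↦ 2·6 + 1|_6 = 13 ⇒ 12
(1) 12|_6 = 2·6 ↦ 2·7|_7 = 14 ⇒ 13
(2) 13|_7 = 7 + 6 ↦ 8 + 6|_8 = 14 ⇒ 13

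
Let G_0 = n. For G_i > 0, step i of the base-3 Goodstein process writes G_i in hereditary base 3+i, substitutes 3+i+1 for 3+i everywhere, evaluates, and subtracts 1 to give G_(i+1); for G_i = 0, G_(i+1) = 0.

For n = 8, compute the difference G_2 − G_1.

1

[0] 8 ≡ 2·3 + 2 (base 3). Lift 4: 10. −1: 9.
[1] 9 ≡ 2·4 + 1 (base 4). Lift 5: 11. −1: 10.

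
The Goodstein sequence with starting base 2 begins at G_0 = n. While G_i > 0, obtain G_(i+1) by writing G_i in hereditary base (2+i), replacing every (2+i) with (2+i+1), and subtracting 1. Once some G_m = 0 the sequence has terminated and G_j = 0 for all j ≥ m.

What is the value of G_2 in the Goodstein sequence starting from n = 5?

[0] 5 ≡ 2^2 + 1 (base 2). Lift 3: 28. −1: 27.
[1] 27 ≡ 3^3 (base 3). Lift 4: 256. −1: 255.
[2] 255 ≡ 3·4^3 + 3·4^2 + 3·4 + 3 (base 4). Lift 5: 468. −1: 467.

255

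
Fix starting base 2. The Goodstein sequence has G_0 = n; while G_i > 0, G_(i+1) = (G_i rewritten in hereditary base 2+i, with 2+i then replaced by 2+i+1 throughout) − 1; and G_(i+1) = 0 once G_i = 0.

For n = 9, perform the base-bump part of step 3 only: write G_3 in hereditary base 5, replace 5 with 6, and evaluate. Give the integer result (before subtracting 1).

140744

base 2: 9 = 2^(2 + 1) + 1; at 3: 3^(3 + 1) + 1 = 82; next = 81
base 3: 81 = 3^(3 + 1); at 4: 4^(4 + 1) = 1024; next = 1023
base 4: 1023 = 3·4^4 + 3·4^3 + 3·4^2 + 3·4 + 3; at 5: 3·5^5 + 3·5^3 + 3·5^2 + 3·5 + 3 = 9843; next = 9842
base 5: 9842 = 3·5^5 + 3·5^3 + 3·5^2 + 3·5 + 2; at 6: 3·6^6 + 3·6^3 + 3·6^2 + 3·6 + 2 = 140744; next = 140743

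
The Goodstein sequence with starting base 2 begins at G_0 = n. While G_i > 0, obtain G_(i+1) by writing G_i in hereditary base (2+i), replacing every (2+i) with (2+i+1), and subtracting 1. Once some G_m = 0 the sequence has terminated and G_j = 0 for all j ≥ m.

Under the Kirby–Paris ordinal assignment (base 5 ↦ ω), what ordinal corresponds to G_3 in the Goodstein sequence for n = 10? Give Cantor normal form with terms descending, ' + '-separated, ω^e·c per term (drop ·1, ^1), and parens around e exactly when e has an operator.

(0) 10|_2 = 2^(2 + 1) + 2 ↦ 3^(3 + 1) + 3|_3 = 84 ⇒ 83
(1) 83|_3 = 3^(3 + 1) + 2 ↦ 4^(4 + 1) + 2|_4 = 1026 ⇒ 1025
(2) 1025|_4 = 4^(4 + 1) + 1 ↦ 5^(5 + 1) + 1|_5 = 15626 ⇒ 15625
(3) 15625|_5 = 5^(5 + 1) ↦ 6^(6 + 1)|_6 = 279936 ⇒ 279935

ω^(ω + 1)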